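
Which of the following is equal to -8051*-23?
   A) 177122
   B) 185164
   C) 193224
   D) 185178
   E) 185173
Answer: E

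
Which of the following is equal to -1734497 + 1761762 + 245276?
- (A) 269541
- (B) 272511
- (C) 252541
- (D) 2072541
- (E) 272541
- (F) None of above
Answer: E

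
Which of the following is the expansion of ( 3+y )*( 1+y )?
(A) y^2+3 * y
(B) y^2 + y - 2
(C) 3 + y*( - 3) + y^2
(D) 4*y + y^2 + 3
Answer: D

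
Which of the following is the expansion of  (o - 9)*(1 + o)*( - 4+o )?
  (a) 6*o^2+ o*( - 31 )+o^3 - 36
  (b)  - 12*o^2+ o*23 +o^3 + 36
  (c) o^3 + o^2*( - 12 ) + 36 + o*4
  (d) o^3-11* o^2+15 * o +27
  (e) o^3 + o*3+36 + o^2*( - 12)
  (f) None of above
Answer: b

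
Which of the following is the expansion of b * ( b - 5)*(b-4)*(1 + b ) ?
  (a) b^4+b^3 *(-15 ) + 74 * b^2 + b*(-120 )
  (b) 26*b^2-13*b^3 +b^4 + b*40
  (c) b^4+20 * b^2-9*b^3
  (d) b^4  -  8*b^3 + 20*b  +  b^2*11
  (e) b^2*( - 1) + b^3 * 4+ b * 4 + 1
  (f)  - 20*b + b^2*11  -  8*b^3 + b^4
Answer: d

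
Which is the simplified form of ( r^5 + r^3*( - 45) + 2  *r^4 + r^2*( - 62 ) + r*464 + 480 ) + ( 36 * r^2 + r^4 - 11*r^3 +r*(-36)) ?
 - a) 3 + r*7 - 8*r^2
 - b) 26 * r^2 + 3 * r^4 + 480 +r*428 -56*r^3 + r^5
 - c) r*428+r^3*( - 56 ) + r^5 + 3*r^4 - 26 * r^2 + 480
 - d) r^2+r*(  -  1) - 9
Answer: c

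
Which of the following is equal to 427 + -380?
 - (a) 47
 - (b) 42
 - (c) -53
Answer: a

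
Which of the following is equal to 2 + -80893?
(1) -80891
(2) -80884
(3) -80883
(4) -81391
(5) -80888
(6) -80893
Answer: 1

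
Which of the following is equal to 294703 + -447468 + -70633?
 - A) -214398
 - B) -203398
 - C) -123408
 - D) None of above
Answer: D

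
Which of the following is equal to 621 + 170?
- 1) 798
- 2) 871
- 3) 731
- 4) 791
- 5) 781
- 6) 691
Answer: 4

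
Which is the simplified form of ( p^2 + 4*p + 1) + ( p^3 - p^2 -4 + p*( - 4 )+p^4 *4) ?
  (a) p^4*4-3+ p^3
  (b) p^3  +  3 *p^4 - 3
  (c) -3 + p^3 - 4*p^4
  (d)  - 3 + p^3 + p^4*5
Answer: a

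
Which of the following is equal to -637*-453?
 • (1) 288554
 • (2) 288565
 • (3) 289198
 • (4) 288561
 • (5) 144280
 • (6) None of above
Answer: 4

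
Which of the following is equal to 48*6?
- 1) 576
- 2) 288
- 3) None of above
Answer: 2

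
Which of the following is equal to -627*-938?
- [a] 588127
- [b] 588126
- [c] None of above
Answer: b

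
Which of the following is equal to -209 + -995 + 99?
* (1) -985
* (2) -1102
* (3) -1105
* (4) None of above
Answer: 3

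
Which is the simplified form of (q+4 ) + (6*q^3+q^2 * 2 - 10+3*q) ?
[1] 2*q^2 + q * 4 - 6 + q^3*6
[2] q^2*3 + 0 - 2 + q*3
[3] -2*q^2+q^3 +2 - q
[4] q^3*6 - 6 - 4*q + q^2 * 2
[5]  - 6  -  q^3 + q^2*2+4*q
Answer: 1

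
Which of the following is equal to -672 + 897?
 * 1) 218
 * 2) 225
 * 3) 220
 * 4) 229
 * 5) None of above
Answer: 2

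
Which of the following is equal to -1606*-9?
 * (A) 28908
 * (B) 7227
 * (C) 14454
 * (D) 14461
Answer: C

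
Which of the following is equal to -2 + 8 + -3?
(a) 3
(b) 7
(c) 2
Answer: a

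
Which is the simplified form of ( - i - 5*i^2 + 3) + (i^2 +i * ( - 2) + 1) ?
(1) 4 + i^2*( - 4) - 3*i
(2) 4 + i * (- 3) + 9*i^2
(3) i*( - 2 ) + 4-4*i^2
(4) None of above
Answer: 1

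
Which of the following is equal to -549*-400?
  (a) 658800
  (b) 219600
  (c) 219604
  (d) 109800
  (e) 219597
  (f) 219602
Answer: b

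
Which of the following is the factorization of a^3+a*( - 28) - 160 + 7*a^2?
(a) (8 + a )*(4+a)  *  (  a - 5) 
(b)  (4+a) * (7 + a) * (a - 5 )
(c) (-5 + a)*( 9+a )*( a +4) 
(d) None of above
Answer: a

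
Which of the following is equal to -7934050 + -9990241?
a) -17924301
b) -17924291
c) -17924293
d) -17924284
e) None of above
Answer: b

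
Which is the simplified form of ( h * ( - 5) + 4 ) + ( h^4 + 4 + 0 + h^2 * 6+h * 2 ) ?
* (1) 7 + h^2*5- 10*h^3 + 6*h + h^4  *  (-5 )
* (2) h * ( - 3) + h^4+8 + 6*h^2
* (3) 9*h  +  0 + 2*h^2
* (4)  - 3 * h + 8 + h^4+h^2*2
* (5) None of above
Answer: 2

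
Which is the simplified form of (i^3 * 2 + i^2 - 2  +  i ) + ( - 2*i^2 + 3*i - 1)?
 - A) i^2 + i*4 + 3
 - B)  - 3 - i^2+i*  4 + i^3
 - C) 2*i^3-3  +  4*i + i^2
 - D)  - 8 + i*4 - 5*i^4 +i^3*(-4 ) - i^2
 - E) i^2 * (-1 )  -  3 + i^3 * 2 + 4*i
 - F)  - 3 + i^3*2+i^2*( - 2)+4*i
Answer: E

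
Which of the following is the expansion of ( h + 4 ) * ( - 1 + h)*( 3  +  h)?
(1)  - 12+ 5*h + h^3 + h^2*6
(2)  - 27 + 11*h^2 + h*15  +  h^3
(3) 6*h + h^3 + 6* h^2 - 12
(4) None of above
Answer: 1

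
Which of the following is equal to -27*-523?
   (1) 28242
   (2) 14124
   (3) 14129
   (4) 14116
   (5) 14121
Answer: 5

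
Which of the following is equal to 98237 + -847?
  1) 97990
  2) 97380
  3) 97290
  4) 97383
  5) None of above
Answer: 5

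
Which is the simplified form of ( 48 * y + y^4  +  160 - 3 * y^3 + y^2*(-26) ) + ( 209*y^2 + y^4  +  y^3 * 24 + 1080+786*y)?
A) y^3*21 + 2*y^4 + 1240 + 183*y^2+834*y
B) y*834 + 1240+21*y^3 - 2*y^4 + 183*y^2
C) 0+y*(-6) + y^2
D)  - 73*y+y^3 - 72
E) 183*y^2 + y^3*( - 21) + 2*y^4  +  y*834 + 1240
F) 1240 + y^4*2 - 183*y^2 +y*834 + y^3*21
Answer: A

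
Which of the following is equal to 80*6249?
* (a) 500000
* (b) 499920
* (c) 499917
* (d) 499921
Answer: b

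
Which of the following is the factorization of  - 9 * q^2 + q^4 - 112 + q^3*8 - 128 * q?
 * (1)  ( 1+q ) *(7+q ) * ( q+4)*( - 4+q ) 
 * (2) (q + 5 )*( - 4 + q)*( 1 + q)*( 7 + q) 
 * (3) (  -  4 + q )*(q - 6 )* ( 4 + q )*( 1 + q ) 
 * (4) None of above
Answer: 1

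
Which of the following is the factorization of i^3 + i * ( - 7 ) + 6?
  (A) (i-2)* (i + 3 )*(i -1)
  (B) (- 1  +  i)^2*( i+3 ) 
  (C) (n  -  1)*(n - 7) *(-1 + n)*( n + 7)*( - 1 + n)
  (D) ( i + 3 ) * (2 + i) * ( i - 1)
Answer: A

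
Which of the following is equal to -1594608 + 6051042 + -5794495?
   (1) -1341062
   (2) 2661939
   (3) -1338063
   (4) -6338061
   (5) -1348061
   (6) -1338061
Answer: 6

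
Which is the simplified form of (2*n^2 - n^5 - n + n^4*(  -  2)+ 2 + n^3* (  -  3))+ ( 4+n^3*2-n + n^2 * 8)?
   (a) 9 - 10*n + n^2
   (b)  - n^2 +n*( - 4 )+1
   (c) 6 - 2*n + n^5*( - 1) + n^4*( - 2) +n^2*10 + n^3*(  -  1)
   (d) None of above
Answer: c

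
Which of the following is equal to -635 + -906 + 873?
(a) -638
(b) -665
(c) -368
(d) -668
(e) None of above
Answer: d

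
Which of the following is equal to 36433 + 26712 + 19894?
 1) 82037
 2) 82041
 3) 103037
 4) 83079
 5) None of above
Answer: 5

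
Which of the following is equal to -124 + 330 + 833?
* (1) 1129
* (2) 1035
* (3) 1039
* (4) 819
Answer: 3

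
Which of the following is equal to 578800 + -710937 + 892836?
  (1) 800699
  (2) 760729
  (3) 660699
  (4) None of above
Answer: 4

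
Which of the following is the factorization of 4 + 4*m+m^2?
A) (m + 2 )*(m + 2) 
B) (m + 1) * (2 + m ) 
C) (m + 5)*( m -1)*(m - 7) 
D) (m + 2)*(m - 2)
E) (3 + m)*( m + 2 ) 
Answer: A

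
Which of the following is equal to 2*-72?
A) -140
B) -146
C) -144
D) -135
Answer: C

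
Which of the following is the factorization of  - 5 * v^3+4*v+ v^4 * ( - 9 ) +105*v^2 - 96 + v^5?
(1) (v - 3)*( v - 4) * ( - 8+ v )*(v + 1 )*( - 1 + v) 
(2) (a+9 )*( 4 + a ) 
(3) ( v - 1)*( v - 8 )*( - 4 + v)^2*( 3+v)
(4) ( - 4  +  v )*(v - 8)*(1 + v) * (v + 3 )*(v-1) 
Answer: 4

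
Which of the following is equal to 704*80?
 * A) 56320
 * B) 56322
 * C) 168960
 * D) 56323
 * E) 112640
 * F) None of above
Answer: A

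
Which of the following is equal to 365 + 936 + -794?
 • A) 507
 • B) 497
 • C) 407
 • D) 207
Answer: A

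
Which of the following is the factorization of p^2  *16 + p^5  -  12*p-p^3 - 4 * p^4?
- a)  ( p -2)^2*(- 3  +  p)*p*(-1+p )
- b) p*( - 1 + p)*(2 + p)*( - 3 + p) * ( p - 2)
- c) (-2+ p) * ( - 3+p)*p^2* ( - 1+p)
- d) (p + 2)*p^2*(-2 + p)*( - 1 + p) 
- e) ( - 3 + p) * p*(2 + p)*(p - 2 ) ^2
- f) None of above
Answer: b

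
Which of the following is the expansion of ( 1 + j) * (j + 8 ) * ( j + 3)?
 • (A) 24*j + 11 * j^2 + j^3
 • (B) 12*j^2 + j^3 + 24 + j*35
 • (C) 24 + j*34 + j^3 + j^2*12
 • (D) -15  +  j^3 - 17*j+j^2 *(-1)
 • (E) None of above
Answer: B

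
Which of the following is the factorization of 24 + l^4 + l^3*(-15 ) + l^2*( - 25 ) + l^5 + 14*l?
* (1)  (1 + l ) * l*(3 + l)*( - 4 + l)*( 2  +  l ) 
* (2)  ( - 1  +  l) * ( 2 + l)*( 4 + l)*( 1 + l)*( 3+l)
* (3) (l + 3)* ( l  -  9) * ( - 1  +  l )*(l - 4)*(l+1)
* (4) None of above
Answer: 4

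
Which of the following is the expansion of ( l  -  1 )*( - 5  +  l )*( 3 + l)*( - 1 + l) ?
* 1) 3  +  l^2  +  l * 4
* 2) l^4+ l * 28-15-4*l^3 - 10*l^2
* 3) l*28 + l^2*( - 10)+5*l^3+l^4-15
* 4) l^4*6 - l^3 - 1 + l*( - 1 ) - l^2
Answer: 2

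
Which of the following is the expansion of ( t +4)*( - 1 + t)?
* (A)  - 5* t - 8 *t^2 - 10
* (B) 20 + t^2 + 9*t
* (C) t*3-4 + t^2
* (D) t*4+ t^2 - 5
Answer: C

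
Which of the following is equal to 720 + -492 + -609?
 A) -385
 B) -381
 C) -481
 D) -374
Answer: B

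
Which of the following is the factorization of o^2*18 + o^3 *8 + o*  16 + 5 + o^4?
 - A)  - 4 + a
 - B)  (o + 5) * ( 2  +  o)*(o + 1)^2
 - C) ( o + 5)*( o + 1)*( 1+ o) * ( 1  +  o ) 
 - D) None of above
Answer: C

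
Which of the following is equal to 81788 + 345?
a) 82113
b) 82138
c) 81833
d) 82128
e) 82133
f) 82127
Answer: e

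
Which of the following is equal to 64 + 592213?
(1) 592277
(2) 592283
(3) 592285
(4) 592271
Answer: 1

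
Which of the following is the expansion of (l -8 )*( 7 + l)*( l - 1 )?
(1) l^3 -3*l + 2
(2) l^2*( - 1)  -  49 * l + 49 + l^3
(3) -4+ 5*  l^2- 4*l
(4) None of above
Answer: 4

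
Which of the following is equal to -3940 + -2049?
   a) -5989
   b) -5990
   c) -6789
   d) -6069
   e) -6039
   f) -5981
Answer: a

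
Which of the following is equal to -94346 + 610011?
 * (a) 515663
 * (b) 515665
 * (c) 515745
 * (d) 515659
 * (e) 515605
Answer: b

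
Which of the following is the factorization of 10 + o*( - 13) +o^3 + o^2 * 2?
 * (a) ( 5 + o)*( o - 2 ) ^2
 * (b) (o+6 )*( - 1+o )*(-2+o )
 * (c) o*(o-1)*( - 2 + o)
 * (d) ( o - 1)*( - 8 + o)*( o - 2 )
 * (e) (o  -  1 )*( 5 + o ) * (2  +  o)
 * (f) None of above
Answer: f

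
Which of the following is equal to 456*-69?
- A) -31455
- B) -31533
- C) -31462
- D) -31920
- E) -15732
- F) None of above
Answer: F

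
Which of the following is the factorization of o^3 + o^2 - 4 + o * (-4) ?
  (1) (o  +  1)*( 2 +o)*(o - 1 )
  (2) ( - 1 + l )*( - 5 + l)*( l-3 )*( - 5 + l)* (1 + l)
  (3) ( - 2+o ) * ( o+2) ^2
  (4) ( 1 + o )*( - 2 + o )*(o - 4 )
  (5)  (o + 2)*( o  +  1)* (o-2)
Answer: 5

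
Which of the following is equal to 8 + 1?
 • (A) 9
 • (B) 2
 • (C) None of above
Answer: A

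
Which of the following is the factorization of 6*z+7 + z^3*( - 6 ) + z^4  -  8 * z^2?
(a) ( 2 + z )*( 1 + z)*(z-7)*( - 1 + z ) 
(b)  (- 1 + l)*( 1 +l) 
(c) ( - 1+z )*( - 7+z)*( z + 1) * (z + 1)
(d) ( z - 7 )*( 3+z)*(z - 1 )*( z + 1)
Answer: c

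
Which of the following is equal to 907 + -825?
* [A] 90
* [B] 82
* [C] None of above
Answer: B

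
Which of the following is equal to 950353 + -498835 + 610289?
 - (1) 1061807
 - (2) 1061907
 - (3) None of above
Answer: 1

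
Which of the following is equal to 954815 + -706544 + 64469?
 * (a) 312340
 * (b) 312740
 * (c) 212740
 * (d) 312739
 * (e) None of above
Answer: b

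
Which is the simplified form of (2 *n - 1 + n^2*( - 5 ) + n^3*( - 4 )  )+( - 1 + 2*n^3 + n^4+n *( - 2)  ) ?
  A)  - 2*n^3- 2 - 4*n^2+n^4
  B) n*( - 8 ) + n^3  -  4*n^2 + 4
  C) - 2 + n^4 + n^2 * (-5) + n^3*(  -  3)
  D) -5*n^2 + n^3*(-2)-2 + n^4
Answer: D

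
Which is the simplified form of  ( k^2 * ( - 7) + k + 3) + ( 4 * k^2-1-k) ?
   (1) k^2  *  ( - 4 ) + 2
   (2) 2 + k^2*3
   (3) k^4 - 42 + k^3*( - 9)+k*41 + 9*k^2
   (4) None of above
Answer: 4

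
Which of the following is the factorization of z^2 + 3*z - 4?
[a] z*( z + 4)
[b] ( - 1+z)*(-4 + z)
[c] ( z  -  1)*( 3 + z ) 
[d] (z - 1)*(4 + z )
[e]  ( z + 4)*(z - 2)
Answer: d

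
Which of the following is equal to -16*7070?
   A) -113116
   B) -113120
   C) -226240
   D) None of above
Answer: B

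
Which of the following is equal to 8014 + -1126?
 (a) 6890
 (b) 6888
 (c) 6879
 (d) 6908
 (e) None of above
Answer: b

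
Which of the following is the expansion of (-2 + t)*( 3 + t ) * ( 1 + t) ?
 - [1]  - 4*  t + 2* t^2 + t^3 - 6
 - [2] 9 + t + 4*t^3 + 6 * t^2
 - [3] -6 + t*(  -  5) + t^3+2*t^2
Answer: 3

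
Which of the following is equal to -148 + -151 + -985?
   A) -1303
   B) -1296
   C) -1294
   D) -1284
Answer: D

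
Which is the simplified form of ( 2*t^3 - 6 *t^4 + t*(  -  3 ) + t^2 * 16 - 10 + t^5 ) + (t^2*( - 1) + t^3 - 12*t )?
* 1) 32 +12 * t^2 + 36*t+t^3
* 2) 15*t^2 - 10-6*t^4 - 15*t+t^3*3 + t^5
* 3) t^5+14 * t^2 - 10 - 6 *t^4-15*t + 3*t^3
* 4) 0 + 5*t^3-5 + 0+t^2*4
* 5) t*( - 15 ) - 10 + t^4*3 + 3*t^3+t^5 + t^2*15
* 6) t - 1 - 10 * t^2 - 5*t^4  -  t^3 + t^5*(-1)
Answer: 2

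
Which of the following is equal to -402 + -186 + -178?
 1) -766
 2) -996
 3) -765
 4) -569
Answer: 1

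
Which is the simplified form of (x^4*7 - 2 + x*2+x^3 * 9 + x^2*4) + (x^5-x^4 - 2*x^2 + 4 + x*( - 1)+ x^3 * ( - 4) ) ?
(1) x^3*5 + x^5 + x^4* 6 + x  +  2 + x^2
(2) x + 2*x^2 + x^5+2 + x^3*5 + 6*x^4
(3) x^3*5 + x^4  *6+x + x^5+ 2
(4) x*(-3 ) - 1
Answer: 2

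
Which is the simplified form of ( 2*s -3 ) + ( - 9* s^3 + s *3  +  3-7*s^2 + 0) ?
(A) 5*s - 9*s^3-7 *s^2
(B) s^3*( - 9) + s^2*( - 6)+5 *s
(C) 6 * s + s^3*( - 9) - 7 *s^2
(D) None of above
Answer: A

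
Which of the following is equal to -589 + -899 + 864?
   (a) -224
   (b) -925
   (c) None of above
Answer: c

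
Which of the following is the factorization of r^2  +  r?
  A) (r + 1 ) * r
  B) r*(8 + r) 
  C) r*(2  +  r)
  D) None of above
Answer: A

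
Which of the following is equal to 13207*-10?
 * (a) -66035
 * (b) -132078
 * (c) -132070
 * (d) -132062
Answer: c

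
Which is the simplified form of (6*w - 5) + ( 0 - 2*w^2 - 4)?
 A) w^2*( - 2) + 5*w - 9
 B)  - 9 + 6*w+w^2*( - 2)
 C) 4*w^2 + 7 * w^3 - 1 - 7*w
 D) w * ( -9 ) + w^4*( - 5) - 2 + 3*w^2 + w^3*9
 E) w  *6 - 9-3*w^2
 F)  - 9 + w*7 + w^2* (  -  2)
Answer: B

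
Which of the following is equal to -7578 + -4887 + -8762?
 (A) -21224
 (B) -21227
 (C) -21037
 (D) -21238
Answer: B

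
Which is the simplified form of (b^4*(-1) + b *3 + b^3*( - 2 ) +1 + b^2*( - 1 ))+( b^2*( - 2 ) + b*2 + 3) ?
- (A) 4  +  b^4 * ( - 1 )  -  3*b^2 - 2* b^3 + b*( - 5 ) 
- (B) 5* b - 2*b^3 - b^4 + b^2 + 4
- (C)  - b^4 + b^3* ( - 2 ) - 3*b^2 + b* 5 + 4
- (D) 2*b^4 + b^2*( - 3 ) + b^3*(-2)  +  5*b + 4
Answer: C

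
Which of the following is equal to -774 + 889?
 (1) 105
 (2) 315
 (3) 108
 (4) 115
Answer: 4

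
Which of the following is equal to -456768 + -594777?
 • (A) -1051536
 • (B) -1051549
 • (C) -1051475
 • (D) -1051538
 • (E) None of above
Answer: E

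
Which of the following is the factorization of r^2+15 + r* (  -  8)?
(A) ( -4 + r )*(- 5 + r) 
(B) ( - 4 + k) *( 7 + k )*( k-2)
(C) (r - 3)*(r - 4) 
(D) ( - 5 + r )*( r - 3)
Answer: D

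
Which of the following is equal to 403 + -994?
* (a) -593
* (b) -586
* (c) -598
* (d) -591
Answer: d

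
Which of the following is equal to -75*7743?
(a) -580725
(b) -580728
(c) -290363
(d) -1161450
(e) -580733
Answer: a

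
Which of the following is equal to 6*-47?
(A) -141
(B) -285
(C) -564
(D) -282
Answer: D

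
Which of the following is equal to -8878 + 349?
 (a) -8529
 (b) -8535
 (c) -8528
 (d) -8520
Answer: a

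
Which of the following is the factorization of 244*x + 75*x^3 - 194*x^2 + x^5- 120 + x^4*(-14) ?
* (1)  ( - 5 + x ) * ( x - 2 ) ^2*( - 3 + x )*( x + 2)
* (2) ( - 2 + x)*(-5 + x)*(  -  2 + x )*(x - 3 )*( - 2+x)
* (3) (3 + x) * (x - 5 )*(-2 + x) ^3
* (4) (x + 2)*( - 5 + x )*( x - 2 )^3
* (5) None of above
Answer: 2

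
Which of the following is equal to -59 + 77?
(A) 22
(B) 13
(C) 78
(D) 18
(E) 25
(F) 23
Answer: D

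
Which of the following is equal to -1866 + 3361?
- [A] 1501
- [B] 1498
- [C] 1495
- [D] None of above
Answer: C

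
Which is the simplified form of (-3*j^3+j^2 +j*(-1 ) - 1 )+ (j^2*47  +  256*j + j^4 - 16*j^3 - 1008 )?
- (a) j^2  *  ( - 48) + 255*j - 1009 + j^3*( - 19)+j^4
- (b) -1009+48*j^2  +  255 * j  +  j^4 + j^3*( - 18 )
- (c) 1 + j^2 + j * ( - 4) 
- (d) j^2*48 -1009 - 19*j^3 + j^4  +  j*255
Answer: d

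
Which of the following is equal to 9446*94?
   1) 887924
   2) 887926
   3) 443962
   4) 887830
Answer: 1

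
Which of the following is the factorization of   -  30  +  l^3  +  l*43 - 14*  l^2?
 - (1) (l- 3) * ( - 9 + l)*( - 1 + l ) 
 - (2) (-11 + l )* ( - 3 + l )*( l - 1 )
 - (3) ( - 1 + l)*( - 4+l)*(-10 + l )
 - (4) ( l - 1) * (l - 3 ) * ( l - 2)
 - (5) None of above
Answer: 5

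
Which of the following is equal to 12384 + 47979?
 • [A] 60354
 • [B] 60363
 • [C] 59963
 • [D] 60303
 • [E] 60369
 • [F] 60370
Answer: B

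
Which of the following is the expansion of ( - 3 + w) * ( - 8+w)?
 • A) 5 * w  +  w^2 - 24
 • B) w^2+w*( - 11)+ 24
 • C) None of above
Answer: B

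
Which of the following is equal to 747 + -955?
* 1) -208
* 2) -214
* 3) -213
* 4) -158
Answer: 1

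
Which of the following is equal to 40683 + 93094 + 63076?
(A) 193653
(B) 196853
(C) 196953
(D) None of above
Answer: B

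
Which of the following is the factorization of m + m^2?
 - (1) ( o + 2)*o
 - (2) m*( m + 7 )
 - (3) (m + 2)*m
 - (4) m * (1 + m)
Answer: 4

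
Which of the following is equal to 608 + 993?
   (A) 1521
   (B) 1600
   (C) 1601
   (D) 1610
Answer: C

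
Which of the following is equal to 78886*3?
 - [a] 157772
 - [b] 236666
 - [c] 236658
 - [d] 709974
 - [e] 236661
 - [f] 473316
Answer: c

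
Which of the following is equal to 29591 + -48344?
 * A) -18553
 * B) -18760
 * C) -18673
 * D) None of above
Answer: D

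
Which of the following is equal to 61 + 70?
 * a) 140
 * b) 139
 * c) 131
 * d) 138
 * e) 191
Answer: c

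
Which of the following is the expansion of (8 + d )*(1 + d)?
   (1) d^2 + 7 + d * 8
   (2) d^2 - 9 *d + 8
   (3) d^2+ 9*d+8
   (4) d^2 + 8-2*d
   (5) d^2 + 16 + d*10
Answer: 3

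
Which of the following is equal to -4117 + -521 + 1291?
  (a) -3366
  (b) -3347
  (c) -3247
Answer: b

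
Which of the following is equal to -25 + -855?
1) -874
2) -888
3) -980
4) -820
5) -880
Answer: 5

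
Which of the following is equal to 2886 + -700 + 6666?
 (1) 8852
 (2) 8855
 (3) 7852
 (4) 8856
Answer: 1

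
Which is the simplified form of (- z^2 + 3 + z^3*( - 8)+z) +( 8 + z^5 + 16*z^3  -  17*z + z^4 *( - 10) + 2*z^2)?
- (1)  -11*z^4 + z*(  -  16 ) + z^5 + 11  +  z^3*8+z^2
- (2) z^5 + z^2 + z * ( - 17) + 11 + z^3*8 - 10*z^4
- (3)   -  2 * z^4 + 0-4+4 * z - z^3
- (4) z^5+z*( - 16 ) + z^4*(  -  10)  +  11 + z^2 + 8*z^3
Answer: 4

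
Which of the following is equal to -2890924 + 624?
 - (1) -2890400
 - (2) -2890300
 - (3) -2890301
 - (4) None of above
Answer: 2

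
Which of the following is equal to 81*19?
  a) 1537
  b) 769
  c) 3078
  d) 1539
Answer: d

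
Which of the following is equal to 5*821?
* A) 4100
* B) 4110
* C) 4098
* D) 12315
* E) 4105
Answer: E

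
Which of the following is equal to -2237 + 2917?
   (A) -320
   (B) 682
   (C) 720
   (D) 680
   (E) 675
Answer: D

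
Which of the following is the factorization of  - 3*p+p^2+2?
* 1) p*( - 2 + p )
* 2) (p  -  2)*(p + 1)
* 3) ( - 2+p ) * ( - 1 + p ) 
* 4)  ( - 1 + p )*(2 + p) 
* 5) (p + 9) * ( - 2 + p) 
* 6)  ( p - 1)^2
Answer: 3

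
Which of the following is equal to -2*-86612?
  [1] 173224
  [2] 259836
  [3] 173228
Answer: 1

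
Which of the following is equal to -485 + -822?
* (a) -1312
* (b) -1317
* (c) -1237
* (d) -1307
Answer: d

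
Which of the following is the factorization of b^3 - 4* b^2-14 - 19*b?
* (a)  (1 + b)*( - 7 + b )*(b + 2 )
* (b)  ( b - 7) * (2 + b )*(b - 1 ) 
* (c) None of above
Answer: a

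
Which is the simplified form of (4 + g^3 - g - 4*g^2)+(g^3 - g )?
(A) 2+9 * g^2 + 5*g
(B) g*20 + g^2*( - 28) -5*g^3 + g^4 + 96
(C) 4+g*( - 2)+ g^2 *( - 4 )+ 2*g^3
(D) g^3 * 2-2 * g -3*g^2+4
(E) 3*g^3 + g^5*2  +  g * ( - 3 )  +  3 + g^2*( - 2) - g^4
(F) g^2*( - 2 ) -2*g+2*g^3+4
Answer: C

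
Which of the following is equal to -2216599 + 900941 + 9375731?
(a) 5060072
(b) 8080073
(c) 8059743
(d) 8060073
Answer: d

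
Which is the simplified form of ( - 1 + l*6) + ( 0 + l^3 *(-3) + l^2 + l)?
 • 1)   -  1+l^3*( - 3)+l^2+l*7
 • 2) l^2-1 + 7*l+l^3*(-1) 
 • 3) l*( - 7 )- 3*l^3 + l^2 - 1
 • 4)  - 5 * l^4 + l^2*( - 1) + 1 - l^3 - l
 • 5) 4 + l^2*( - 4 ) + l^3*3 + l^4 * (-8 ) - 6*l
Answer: 1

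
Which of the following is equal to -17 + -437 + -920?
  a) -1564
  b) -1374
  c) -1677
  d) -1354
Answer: b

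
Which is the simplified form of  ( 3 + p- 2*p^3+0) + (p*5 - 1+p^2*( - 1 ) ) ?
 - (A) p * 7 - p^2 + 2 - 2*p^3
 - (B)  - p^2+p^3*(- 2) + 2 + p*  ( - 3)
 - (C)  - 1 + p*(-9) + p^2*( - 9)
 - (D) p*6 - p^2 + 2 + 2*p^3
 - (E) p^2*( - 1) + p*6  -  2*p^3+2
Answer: E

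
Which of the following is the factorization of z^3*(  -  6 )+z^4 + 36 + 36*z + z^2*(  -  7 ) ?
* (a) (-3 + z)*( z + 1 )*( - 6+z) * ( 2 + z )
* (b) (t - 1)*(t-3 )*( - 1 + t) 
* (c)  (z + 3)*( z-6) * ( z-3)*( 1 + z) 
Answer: a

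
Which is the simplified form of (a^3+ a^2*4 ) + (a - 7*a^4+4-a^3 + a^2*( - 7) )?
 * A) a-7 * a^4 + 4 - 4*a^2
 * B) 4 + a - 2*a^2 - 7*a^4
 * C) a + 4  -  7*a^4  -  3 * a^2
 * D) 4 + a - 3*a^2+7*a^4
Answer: C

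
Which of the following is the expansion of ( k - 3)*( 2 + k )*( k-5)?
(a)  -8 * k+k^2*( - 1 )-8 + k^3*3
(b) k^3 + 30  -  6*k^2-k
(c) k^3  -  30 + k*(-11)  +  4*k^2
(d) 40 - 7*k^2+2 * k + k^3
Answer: b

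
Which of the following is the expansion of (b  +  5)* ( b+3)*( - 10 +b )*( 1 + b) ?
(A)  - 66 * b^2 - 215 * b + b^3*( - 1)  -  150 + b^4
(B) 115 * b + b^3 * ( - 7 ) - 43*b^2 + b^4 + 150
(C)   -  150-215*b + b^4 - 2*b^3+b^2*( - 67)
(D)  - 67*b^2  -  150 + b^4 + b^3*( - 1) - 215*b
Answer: D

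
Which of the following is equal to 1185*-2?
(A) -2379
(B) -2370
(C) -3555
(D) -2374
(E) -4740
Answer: B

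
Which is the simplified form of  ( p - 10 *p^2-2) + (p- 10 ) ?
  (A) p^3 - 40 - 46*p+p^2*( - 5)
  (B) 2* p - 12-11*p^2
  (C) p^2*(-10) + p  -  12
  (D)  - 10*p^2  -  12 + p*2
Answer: D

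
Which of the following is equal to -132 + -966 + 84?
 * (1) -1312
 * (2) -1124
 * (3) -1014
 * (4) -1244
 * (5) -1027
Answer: 3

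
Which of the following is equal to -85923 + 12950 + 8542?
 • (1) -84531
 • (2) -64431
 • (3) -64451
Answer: 2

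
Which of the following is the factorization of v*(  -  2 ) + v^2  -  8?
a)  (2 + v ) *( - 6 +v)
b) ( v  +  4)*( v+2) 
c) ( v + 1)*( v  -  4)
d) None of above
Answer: d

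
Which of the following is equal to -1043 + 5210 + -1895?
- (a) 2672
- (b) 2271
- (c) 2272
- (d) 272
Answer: c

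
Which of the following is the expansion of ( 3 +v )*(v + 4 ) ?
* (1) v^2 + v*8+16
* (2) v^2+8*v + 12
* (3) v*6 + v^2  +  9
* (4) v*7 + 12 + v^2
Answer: 4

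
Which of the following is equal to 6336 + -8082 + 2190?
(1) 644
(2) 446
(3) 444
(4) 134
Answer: 3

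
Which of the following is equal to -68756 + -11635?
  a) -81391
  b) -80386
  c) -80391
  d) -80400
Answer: c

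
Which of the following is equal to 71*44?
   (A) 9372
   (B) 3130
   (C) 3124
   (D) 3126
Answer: C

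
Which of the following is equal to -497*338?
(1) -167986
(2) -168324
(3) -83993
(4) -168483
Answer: 1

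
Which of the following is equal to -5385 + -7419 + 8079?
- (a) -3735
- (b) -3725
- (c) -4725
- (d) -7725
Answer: c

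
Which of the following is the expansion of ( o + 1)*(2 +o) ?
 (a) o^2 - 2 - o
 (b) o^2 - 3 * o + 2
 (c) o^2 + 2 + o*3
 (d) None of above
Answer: c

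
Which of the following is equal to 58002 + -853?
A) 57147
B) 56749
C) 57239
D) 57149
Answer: D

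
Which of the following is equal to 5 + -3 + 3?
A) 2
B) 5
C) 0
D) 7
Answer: B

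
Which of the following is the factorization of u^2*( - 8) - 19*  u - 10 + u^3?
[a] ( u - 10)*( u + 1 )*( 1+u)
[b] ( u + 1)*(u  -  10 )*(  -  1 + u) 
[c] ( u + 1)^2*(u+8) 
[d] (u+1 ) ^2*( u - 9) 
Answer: a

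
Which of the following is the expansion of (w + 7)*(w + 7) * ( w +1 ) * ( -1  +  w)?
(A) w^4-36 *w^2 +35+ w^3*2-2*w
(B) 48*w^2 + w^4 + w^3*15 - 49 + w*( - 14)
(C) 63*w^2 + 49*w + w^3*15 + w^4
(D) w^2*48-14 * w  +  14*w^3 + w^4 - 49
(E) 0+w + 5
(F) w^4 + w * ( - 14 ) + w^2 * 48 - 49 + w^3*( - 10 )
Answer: D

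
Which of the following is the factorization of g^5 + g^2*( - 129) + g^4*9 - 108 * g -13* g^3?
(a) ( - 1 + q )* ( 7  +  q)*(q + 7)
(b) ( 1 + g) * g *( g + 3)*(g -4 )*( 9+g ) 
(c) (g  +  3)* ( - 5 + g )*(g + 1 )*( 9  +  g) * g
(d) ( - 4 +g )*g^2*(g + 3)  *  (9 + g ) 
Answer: b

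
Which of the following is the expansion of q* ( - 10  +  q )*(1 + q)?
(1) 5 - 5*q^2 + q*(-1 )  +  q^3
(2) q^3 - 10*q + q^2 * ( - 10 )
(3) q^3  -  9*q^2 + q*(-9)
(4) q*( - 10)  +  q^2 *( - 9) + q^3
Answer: 4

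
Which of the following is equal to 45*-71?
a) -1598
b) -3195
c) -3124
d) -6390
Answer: b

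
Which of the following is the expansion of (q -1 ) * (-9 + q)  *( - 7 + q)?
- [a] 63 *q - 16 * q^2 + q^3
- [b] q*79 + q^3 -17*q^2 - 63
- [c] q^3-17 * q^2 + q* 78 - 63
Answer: b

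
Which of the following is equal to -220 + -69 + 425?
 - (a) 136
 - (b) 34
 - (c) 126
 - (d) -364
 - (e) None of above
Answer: a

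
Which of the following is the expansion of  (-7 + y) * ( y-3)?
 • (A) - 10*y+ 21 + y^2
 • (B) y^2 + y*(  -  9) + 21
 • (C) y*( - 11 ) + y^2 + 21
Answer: A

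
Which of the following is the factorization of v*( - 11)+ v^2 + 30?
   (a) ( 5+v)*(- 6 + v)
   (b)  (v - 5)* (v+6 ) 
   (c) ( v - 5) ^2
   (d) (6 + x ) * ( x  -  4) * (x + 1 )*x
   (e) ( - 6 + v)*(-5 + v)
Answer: e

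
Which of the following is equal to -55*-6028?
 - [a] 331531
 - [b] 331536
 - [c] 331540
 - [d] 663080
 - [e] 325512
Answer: c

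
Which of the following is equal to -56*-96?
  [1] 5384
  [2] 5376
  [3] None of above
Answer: 2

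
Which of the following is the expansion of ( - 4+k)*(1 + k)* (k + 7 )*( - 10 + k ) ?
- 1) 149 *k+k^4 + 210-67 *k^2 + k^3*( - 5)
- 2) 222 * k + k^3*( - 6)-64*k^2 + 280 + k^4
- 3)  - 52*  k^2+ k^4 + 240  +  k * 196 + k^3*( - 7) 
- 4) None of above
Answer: 4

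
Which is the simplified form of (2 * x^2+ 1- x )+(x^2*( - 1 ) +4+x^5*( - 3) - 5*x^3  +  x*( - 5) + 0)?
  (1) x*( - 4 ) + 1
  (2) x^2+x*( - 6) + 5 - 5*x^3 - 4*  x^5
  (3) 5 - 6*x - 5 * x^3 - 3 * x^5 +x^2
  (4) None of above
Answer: 3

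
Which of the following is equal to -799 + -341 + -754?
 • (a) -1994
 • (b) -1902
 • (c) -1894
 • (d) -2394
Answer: c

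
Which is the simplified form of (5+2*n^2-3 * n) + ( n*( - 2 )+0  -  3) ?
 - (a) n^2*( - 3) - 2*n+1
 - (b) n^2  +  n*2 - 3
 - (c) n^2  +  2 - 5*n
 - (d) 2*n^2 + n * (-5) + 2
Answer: d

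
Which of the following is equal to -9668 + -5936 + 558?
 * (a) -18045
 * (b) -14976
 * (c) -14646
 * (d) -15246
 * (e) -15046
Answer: e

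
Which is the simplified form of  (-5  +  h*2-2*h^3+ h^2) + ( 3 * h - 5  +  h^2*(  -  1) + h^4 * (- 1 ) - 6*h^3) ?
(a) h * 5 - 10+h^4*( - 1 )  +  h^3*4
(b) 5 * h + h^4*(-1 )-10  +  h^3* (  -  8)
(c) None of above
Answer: b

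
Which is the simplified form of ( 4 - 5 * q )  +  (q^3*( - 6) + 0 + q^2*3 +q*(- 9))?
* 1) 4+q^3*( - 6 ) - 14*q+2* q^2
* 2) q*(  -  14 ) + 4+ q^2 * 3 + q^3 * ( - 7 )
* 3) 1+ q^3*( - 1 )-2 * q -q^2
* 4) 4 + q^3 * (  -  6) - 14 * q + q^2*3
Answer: 4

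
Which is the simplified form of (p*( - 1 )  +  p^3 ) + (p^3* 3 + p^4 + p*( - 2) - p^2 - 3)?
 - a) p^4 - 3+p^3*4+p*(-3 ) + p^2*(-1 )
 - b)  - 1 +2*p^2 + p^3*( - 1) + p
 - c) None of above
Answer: a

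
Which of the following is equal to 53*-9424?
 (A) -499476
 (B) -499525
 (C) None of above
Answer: C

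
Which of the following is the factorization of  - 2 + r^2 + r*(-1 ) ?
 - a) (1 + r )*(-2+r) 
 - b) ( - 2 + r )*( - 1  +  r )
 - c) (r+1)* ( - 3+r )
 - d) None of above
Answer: a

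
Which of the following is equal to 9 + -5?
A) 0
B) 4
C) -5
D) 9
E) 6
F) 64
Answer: B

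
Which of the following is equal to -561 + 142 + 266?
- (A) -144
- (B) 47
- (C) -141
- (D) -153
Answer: D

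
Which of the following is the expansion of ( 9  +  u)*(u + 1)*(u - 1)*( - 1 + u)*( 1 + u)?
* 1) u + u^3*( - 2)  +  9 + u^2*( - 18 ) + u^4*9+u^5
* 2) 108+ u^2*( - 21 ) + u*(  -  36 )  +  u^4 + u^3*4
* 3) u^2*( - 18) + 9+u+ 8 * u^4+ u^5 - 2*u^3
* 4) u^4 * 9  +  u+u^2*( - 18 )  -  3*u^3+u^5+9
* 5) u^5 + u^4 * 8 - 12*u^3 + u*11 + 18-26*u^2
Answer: 1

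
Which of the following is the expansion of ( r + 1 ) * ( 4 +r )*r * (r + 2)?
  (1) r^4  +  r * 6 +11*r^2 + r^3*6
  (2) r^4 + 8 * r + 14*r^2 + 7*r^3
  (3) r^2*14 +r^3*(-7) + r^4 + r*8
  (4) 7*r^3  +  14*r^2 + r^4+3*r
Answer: 2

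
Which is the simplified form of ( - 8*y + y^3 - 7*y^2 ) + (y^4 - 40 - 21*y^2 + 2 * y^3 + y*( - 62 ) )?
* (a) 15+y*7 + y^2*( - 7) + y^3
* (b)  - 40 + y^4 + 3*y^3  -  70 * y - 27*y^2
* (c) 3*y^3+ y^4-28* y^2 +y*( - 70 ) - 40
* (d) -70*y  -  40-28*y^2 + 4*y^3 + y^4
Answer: c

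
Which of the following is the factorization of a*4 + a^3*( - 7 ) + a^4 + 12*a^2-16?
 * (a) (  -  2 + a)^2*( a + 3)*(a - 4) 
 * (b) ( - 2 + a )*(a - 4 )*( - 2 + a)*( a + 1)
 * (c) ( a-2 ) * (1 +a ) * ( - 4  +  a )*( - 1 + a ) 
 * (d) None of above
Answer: b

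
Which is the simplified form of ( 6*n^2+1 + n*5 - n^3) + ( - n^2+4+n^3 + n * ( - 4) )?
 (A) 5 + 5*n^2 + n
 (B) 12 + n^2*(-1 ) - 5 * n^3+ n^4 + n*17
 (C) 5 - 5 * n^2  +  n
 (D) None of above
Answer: A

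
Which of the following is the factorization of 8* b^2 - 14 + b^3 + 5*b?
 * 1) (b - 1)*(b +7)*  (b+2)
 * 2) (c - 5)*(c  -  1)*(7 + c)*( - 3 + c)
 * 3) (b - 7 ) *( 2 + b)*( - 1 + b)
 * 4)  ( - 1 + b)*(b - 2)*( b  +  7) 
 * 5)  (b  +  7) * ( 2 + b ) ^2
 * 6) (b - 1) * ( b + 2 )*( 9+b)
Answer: 1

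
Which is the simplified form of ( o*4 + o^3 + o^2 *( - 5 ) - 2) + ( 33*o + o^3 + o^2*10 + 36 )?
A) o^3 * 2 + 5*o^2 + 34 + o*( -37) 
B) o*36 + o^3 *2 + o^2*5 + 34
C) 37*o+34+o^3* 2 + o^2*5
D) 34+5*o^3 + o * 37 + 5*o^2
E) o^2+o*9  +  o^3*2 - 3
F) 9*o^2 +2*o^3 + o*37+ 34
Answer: C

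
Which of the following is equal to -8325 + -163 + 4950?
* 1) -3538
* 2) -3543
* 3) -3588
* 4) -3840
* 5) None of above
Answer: 1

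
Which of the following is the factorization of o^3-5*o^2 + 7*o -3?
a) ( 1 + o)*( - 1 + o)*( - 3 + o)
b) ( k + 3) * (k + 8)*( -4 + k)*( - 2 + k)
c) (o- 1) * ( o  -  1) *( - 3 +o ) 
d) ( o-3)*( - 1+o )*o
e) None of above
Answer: c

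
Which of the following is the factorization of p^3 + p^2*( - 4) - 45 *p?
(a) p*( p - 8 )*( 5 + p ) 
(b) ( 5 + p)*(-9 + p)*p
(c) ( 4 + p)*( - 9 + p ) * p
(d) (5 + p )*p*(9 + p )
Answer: b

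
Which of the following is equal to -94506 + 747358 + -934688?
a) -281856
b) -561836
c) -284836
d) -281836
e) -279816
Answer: d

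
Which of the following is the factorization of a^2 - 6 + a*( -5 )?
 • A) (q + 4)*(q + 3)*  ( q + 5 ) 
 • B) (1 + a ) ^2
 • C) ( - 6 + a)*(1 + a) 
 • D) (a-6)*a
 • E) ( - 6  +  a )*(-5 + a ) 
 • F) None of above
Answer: C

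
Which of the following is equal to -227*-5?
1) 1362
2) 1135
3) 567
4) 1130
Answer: 2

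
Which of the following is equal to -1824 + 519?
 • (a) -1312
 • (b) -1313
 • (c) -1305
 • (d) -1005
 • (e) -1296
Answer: c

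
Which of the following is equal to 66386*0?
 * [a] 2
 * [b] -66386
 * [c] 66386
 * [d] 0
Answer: d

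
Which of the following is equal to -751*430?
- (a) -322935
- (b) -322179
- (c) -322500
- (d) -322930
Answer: d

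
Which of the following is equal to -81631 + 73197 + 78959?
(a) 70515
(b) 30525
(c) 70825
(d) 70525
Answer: d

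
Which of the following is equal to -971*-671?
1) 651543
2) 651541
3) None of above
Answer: 2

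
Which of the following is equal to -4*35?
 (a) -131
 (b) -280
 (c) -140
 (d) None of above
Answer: c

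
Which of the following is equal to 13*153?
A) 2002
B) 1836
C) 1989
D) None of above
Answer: C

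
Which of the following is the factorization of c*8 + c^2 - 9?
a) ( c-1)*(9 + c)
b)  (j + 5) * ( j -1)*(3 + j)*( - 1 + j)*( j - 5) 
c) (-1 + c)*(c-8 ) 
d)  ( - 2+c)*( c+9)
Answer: a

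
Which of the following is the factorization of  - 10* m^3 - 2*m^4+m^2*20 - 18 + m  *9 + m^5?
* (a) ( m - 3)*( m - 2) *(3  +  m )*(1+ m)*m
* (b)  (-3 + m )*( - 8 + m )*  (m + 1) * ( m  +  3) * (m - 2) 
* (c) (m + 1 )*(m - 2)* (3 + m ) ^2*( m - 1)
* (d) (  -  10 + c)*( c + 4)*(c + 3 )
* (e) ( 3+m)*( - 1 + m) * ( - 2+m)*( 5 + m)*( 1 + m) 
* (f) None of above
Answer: f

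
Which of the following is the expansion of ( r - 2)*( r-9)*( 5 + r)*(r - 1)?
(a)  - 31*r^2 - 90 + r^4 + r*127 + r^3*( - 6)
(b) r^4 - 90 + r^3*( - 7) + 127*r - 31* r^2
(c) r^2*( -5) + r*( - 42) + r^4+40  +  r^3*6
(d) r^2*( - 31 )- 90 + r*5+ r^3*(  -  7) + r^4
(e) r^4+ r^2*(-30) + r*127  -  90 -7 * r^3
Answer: b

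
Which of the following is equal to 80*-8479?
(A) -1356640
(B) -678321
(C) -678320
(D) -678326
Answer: C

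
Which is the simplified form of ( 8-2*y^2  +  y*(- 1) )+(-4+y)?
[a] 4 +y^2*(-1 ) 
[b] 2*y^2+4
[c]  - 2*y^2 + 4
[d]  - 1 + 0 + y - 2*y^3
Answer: c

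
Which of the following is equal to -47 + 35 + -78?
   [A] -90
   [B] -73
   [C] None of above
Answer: A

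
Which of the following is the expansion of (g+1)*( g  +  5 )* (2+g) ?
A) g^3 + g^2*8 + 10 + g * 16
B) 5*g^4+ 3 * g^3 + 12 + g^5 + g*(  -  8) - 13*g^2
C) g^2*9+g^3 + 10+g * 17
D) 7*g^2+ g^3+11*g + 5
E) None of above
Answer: E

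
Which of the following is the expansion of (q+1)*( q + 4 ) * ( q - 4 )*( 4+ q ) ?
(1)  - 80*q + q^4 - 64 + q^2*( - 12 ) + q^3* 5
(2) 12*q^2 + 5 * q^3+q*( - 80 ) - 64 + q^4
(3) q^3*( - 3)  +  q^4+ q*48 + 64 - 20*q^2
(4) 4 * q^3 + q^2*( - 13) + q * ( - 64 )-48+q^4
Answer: 1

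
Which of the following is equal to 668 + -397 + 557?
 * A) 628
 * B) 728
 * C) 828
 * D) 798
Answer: C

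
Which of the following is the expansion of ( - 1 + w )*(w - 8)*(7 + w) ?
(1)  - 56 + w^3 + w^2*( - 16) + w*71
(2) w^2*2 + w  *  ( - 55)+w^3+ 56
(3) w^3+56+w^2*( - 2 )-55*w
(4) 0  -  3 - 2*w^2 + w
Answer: 3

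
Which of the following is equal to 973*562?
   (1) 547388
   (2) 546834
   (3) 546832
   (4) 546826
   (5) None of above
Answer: 4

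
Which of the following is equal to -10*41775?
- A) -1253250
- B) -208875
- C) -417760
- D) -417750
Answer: D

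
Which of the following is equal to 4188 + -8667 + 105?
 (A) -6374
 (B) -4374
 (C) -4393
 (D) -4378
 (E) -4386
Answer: B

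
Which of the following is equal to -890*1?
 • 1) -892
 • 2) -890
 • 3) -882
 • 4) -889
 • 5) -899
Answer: 2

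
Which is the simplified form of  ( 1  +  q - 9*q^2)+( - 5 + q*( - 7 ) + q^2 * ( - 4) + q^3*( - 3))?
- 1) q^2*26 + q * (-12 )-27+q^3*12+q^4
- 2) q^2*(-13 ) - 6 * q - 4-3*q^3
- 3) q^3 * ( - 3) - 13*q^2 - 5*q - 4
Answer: 2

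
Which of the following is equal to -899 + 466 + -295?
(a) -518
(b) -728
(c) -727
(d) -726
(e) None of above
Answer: b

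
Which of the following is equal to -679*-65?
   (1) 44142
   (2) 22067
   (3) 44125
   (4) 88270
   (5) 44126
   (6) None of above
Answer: 6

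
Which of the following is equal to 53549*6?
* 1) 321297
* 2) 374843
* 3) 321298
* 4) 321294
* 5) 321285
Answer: 4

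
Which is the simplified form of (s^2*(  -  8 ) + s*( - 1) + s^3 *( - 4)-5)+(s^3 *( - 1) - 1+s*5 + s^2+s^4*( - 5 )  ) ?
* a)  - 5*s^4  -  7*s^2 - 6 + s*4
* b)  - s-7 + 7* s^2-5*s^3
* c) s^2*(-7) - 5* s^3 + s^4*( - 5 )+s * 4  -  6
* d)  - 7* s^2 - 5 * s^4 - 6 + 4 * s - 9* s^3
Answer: c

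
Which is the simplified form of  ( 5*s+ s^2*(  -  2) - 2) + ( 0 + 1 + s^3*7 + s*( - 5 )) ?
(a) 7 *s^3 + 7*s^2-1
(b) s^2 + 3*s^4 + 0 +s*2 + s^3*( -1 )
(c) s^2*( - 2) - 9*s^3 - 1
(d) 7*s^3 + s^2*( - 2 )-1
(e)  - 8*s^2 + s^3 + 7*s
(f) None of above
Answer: d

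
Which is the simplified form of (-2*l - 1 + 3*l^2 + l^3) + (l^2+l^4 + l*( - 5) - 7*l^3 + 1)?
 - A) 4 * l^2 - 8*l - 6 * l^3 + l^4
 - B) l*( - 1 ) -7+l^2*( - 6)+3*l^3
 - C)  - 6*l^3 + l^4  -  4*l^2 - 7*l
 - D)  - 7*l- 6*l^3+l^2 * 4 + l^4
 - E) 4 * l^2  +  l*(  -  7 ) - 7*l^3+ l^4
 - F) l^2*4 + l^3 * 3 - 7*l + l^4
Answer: D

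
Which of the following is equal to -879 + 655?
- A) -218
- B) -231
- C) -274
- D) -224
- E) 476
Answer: D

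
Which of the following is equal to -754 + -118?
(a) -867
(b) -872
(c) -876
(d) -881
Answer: b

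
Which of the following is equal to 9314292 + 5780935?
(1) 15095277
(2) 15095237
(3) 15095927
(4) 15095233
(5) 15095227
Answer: 5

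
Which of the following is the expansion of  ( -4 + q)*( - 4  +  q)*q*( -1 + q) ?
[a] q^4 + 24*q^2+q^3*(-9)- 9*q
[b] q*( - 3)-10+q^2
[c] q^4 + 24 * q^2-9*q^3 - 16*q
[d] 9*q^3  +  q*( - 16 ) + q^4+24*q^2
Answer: c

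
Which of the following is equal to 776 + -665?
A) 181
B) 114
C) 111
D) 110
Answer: C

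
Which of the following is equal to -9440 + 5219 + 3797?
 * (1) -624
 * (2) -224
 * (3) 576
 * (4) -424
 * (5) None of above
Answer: 4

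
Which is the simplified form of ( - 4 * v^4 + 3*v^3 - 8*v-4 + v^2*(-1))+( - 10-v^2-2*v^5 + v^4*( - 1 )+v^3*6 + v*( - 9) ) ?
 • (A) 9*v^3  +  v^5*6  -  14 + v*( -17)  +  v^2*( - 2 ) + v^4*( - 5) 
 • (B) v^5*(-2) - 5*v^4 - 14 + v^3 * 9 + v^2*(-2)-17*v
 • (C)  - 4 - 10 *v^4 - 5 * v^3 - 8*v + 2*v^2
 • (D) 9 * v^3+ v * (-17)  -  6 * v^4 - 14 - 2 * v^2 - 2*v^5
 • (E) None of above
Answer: B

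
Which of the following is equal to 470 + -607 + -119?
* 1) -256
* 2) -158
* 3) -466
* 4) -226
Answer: 1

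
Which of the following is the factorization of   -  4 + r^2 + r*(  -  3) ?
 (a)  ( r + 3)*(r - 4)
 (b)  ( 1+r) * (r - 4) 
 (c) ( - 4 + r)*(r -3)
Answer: b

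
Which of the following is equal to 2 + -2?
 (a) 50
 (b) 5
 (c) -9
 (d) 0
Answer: d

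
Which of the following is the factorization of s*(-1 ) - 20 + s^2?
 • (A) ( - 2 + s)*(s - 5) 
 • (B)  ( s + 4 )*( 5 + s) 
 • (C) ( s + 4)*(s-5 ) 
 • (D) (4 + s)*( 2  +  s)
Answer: C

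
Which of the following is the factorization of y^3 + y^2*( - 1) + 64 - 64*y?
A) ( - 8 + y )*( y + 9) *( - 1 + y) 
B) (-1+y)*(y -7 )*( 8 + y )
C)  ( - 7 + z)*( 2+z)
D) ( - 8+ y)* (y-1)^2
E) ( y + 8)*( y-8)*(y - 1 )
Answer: E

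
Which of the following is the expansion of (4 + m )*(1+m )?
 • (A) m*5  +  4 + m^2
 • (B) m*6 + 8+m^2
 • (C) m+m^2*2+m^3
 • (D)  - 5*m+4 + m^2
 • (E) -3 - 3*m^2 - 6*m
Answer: A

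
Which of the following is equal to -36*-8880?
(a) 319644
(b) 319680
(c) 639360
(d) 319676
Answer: b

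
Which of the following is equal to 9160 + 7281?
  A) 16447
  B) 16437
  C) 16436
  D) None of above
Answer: D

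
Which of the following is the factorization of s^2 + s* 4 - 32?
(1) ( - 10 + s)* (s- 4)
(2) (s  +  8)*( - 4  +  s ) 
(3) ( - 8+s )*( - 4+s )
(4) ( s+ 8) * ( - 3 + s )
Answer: 2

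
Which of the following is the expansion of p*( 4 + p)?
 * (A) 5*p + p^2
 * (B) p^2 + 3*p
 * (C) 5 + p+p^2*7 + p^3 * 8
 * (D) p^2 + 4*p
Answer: D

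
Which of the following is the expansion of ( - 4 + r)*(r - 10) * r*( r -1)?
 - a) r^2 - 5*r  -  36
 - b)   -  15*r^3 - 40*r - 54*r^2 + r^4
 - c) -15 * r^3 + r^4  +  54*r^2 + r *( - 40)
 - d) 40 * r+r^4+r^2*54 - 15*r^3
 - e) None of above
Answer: c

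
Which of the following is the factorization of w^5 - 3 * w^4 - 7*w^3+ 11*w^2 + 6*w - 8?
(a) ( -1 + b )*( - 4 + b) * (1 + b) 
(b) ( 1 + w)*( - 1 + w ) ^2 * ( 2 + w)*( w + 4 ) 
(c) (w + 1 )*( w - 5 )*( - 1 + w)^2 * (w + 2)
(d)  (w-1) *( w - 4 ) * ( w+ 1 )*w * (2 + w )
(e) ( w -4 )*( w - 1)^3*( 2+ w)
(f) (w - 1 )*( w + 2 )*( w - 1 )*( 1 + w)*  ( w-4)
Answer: f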